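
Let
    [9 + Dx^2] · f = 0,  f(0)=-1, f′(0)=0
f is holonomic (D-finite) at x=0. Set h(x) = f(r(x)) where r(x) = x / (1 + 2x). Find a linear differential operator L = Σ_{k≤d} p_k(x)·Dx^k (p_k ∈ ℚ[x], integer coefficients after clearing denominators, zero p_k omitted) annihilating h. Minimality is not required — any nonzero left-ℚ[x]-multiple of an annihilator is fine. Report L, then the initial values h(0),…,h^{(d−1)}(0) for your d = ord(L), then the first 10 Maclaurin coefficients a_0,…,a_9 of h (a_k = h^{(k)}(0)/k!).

f: a_k = -1, 0, 9/2, 0, -27/8, 0, 81/80, 0, -729/4480, 0, …
Substitute x→r, Dx→(1/r')Dx; clear ⇒ L₀.
L = 9 + (4 + 24·x + 48·x^2 + 32·x^3)·Dx + (1 + 8·x + 24·x^2 + 32·x^3 + 16·x^4)·Dx^2  (order 2).
h: a_k = -1, 0, 9/2, -18, 405/8, -117, 18081/80, -6723/20, 188955/896, 276921/280, …
ICs: h(0) = -1, h′(0) = 0.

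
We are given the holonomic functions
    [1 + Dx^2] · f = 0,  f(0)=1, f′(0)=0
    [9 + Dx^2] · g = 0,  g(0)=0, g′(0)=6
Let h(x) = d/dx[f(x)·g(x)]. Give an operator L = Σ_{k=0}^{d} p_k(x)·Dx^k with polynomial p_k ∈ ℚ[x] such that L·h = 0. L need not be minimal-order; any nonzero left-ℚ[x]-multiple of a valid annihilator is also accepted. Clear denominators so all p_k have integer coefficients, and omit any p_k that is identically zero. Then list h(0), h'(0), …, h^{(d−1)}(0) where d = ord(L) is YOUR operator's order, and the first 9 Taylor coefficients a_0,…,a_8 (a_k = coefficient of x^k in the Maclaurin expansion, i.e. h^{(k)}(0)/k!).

f: a_k = 1, 0, -1/2, 0, 1/24, 0, -1/720, 0, 1/40320, …
g: a_k = 0, 6, 0, -9, 0, 81/20, 0, -243/280, 0, …
f·g: L₀ = L_f ⊗_s L_g, ord ≤ 2·2.
h₀' ⇒ L via d/dx closure of L₀.
L = 64 + 20·Dx^2 + Dx^4  (order 4).
h: a_k = 6, 0, -36, 0, 44, 0, -344/15, 0, 228/35, …
ICs: h(0) = 6, h′(0) = 0, h′′(0) = -72, h′′′(0) = 0.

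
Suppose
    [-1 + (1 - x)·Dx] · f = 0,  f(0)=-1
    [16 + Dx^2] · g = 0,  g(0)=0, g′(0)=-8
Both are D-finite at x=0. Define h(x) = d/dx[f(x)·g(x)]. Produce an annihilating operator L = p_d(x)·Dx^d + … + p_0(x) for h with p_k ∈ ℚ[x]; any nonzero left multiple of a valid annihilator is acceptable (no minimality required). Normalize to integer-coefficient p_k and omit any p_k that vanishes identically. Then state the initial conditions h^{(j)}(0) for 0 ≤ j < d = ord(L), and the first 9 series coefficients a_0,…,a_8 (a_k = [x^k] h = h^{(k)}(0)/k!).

L = (14 - 32·x + 16·x^2) + (-2 + 2·x)·Dx + (1 - 2·x + x^2)·Dx^2  (order 2).
h: a_k = 8, 16, -40, -160/3, 56/3, 112/5, -872/45, -6976/315, -536/45, …
ICs: h(0) = 8, h′(0) = 16.

f: a_k = -1, -1, -1, -1, -1, -1, -1, -1, -1, …
g: a_k = 0, -8, 0, 64/3, 0, -256/15, 0, 2048/315, 0, …
Product ⇒ symmetric product L₀, ord ≤ 2.
Derive L from L₀ (diff closure).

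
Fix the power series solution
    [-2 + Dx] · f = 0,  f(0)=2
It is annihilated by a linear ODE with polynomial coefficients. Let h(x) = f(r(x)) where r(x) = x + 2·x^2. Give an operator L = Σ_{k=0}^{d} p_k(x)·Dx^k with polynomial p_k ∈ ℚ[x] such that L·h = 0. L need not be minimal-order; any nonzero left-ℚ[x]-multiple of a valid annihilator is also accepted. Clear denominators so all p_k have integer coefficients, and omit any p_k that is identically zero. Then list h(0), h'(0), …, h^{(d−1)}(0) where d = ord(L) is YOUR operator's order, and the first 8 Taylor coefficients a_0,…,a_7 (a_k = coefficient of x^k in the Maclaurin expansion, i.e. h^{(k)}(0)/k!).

L = (-2 - 8·x) + Dx  (order 1).
h: a_k = 2, 4, 12, 56/3, 100/3, 216/5, 2648/45, 20848/315, …
ICs: h(0) = 2.

f: a_k = 2, 4, 4, 8/3, 4/3, 8/15, 8/45, 16/315, …
f∘r: x↦r, Dx↦Dx/r' in L_f ⇒ L₀.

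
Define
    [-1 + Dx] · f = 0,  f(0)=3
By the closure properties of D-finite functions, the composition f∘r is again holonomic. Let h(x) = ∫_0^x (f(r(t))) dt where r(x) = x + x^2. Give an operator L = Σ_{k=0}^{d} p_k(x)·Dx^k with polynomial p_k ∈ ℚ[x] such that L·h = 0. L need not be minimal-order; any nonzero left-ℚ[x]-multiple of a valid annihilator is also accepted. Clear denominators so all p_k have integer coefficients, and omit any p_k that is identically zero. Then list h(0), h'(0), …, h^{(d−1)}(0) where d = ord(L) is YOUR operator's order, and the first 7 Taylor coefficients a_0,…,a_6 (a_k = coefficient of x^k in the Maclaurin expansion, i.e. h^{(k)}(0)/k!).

f: a_k = 3, 3, 3/2, 1/2, 1/8, 1/40, 1/240, …
Change of var in L_f (x↦r) gives L₀.
h=∫h₀ ⇒ L = L₀·Dx.
L = (-1 - 2·x)·Dx + Dx^2  (order 2).
h: a_k = 0, 3, 3/2, 3/2, 7/8, 5/8, 27/80, …
ICs: h(0) = 0, h′(0) = 3.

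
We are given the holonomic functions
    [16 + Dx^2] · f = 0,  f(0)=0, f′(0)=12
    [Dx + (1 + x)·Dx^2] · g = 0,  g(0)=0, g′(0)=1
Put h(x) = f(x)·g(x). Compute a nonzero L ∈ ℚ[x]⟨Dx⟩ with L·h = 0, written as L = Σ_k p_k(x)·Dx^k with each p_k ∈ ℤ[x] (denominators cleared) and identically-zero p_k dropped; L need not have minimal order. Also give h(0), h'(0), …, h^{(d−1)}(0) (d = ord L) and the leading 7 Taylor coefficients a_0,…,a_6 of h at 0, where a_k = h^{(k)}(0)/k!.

f: a_k = 0, 12, 0, -32, 0, 128/5, 0, …
g: a_k = 0, 1, -1/2, 1/3, -1/4, 1/5, -1/6, …
h₀=f·g: eliminate ⇒ L₀, order ≤ 2·2.
L = (15072 + 62976·x + 97024·x^2 + 65536·x^3 + 16384·x^4) + (1984 + 6080·x + 6144·x^2 + 2048·x^3)·Dx + (1950 + 8000·x + 12192·x^2 + 8192·x^3 + 2048·x^4)·Dx^2 + (124 + 380·x + 384·x^2 + 128·x^3)·Dx^3 + (63 + 254·x + 383·x^2 + 256·x^3 + 64·x^4)·Dx^4  (order 4).
h: a_k = 0, 0, 12, -6, -28, 13, 52/3, …
ICs: h(0) = 0, h′(0) = 0, h′′(0) = 24, h′′′(0) = -36.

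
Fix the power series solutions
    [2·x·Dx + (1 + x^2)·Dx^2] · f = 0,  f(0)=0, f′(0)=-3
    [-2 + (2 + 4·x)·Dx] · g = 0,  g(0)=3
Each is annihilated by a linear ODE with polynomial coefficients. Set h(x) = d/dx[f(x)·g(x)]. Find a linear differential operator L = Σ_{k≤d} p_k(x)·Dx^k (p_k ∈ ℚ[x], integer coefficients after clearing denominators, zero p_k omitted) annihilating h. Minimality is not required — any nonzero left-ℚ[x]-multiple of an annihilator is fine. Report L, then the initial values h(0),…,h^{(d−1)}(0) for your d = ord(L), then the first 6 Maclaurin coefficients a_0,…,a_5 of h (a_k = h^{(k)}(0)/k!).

f: a_k = 0, -3, 0, 1, 0, -3/5, …
g: a_k = 3, 3, -3/2, 3/2, -15/8, 21/8, …
h₀=f·g: eliminate ⇒ L₀, order ≤ 2·1.
Differentiate: ansatz ord ≤ ord L₀ ⇒ L.
L = (-1 + 20·x + 20·x^2 - 12·x^3 - 3·x^4) + (8 + 30·x + 54·x^2 + 34·x^3 - 42·x^4 - 12·x^5)·Dx + (3 + 10·x + 6·x^2 - 2·x^3 - x^4 - 12·x^5 - 4·x^6)·Dx^2  (order 2).
h: a_k = -9, -18, 45/2, -6, 93/8, -981/20, …
ICs: h(0) = -9, h′(0) = -18.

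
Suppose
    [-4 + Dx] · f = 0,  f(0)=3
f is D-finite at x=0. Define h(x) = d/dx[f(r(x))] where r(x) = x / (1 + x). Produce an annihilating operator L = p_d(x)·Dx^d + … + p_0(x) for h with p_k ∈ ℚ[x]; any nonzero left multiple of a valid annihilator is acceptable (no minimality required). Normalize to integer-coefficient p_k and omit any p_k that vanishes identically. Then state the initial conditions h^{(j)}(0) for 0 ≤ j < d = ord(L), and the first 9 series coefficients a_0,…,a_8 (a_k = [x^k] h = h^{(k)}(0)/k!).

L = (2 - 2·x) + (-1 - 2·x - x^2)·Dx  (order 1).
h: a_k = 12, 24, -12, -16, 28, -88/5, -68/15, 2528/105, -3316/105, …
ICs: h(0) = 12.

f: a_k = 3, 12, 24, 32, 32, 128/5, 256/15, 1024/105, 512/105, …
L₀ from L_f via x↦r, Dx↦r'^{-1}Dx.
h₀' ⇒ L via d/dx closure of L₀.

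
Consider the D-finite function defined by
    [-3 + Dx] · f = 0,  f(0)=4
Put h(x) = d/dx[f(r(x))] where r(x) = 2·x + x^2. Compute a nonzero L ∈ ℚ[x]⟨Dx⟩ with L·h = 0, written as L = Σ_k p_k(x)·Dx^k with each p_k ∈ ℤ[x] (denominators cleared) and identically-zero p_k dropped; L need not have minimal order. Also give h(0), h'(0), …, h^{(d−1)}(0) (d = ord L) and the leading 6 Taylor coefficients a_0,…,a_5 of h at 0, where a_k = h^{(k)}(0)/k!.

f: a_k = 4, 12, 18, 18, 27/2, 81/10, …
L₀ from L_f via x↦r, Dx↦r'^{-1}Dx.
h₀' ⇒ L via d/dx closure of L₀.
L = (7 + 12·x + 6·x^2) + (-1 - x)·Dx  (order 1).
h: a_k = 24, 168, 648, 1800, 3996, 37476/5, …
ICs: h(0) = 24.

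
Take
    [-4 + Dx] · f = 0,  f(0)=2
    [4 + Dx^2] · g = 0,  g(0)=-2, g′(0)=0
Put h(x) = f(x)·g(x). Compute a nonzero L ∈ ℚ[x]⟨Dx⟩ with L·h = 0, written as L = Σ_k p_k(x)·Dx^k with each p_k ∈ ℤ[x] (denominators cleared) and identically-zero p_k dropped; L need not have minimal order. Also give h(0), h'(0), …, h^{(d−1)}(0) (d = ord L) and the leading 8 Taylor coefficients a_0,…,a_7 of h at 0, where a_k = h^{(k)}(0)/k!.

f: a_k = 2, 8, 16, 64/3, 64/3, 256/15, 512/45, 2048/315, …
g: a_k = -2, 0, 4, 0, -4/3, 0, 8/45, 0, …
L₀ := L_f ⊗_s L_g (sym. prod.), ord ≤ 2.
L = 20 - 8·Dx + Dx^2  (order 2).
h: a_k = -4, -16, -24, -32/3, 56/3, 608/15, 208/5, 8896/315, …
ICs: h(0) = -4, h′(0) = -16.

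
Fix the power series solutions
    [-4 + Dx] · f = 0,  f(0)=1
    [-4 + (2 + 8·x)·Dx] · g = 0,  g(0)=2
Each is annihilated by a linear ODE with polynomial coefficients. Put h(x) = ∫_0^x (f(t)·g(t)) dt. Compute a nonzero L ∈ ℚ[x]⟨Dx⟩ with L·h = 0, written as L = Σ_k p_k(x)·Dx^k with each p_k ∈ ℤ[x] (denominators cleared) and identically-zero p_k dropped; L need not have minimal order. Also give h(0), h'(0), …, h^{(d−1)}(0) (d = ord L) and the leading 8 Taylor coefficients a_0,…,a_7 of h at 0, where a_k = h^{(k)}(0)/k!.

L = (-6 - 16·x)·Dx + (1 + 4·x)·Dx^2  (order 2).
h: a_k = 0, 2, 6, 28/3, 34/3, 44/5, 428/45, -712/315, …
ICs: h(0) = 0, h′(0) = 2.

f: a_k = 1, 4, 8, 32/3, 32/3, 128/15, 256/45, 1024/315, …
g: a_k = 2, 4, -4, 8, -20, 56, -168, 528, …
Sym-product of L_f,L_g gives L₀ (≤ ord 1).
Integrate: L := L₀·Dx.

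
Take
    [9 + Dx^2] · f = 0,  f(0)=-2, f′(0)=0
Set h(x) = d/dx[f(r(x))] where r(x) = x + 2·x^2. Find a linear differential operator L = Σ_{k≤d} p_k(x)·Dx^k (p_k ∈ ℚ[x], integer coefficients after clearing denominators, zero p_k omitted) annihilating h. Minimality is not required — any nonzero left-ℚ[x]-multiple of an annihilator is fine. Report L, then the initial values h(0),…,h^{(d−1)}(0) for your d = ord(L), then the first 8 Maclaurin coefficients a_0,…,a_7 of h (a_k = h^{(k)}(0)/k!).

L = (57 + 144·x + 864·x^2 + 2304·x^3 + 2304·x^4) + (-12 - 48·x)·Dx + (1 + 8·x + 16·x^2)·Dx^2  (order 2).
h: a_k = 0, 18, 108, 117, -270, -19197/20, -13419/10, 29511/280, …
ICs: h(0) = 0, h′(0) = 18.

f: a_k = -2, 0, 9, 0, -27/4, 0, 81/40, 0, …
L₀ from L_f via x↦r, Dx↦r'^{-1}Dx.
h₀' ⇒ L via d/dx closure of L₀.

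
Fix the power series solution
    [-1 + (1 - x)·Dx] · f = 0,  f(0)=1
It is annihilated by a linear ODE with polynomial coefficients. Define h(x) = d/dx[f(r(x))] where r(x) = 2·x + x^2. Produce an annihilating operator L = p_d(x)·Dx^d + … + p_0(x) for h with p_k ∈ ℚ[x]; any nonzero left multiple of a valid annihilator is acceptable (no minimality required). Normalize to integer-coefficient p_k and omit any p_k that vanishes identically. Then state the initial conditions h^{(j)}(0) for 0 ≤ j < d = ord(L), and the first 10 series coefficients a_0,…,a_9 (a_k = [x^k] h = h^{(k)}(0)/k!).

L = (5 + 6·x + 3·x^2) + (-1 + x + 3·x^2 + x^3)·Dx  (order 1).
h: a_k = 2, 10, 36, 116, 350, 1014, 2856, 7880, 21402, 57410, …
ICs: h(0) = 2.

f: a_k = 1, 1, 1, 1, 1, 1, 1, 1, 1, 1, …
h₀=f(r): pull back L_f along r ⇒ L₀.
h=h₀': d/dx-closure on L₀ ⇒ L.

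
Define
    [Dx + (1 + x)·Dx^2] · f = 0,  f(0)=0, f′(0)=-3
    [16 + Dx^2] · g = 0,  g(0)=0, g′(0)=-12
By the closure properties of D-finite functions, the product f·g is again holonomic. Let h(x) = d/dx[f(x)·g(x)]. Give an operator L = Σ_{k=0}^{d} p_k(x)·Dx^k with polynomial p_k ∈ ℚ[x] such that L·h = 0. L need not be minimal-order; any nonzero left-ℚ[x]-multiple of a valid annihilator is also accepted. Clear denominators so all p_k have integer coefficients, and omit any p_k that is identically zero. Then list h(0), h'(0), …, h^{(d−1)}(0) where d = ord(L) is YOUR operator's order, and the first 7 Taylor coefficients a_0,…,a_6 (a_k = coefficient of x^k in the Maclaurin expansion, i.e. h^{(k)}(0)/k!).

f: a_k = 0, -3, 3/2, -1, 3/4, -3/5, 1/2, …
g: a_k = 0, -12, 0, 32, 0, -128/5, 0, …
Sym-product of L_f,L_g gives L₀ (≤ ord 4).
Differentiate: ansatz ord ≤ ord L₀ ⇒ L.
L = (96160 + 647168·x + 1757184·x^2 + 2482176·x^3 + 1931264·x^4 + 786432·x^5 + 131072·x^6) + (13728 + 74144·x + 156160·x^2 + 161280·x^3 + 81920·x^4 + 16384·x^5)·Dx + (13546 + 87008·x + 228848·x^2 + 316416·x^3 + 242944·x^4 + 98304·x^5 + 16384·x^6)·Dx^2 + (858 + 4634·x + 9760·x^2 + 10080·x^3 + 5120·x^4 + 1024·x^5)·Dx^3 + (471 + 2910·x + 7439·x^2 + 10080·x^3 + 7640·x^4 + 3072·x^5 + 512·x^6)·Dx^4  (order 4).
h: a_k = 0, 72, -54, -336, 195, 312, -714/5, …
ICs: h(0) = 0, h′(0) = 72, h′′(0) = -108, h′′′(0) = -2016.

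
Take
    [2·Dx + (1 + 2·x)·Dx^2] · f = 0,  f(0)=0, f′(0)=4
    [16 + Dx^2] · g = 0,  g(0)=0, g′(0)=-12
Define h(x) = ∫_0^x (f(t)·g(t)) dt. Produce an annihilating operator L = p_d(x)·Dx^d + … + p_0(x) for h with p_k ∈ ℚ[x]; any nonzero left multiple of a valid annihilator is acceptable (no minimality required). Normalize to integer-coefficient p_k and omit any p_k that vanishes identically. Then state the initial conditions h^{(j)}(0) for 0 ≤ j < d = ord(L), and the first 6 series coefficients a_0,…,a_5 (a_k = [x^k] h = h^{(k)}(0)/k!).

f: a_k = 0, 4, -4, 16/3, -8, 64/5, …
g: a_k = 0, -12, 0, 32, 0, -128/5, …
h₀=f·g: eliminate ⇒ L₀, order ≤ 2·2.
∫: right-multiply L₀ by Dx.
L = (2688 + 27648·x + 93184·x^2 + 131072·x^3 + 65536·x^4)·Dx + (896 + 5888·x + 12288·x^2 + 8192·x^3)·Dx^2 + (408 + 3712·x + 11904·x^2 + 16384·x^3 + 8192·x^4)·Dx^3 + (56 + 368·x + 768·x^2 + 512·x^3)·Dx^4 + (15 + 124·x + 380·x^2 + 512·x^3 + 256·x^4)·Dx^5  (order 5).
h: a_k = 0, 0, 0, -16, 12, 64/5, …
ICs: h(0) = 0, h′(0) = 0, h′′(0) = 0, h′′′(0) = -96, h′′′′(0) = 288.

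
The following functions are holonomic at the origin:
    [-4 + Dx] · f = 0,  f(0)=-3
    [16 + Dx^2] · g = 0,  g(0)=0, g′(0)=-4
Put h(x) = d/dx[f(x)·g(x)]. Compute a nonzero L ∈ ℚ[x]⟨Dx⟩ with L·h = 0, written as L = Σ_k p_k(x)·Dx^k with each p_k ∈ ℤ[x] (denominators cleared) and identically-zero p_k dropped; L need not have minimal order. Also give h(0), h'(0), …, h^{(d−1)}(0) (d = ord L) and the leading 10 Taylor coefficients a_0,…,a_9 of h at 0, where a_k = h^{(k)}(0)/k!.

f: a_k = -3, -12, -24, -32, -32, -128/5, -256/15, -1024/105, -512/105, -2048/945, …
g: a_k = 0, -4, 0, 32/3, 0, -128/15, 0, 1024/315, 0, -2048/2835, …
Product ⇒ symmetric product L₀, ord ≤ 2.
Derive L from L₀ (diff closure).
L = 32 - 8·Dx + Dx^2  (order 2).
h: a_k = 12, 96, 192, 0, -512, -4096/5, -8192/15, 0, 32768/105, 262144/945, …
ICs: h(0) = 12, h′(0) = 96.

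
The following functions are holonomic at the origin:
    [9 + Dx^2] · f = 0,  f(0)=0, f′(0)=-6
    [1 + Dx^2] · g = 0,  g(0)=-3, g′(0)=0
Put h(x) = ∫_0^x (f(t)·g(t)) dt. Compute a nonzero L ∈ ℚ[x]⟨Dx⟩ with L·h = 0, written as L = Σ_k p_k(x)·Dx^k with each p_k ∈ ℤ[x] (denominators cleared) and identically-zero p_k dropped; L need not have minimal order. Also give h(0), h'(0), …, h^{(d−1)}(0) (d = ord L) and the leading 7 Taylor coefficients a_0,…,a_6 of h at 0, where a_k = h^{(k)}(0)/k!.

f: a_k = 0, -6, 0, 9, 0, -81/20, 0, …
g: a_k = -3, 0, 3/2, 0, -1/8, 0, 1/240, …
f·g: L₀ = L_f ⊗_s L_g, ord ≤ 2·2.
Integrate: L := L₀·Dx.
L = 64·Dx + 20·Dx^3 + Dx^5  (order 5).
h: a_k = 0, 0, 9, 0, -9, 0, 22/5, …
ICs: h(0) = 0, h′(0) = 0, h′′(0) = 18, h′′′(0) = 0, h′′′′(0) = -216.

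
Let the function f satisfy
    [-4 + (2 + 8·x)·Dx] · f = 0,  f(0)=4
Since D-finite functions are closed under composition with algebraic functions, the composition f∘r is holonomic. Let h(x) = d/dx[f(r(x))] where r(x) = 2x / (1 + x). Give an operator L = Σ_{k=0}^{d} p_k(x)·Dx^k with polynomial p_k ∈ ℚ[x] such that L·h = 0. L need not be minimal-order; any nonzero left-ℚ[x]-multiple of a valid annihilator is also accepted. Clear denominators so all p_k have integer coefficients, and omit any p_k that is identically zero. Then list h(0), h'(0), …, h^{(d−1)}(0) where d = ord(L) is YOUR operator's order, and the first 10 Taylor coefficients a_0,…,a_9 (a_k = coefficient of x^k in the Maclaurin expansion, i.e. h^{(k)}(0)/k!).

f: a_k = 4, 8, -8, 16, -40, 112, -336, 1056, -3432, 11440, …
h₀=f(r): pull back L_f along r ⇒ L₀.
h=h₀': d/dx-closure on L₀ ⇒ L.
L = (-6 - 18·x) + (-1 - 10·x - 9·x^2)·Dx  (order 1).
h: a_k = 16, -96, 624, -4544, 35280, -283680, 2330160, -19416960, 163489680, -1387482080, …
ICs: h(0) = 16.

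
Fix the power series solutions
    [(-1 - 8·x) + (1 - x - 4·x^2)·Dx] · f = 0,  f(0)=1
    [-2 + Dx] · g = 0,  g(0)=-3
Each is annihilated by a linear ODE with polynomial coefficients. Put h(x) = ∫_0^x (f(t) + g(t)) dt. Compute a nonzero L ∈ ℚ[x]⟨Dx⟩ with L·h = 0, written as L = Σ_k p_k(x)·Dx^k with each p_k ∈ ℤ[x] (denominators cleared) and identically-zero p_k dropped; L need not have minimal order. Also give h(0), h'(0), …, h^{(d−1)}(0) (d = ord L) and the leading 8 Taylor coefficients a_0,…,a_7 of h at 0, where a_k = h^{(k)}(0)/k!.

f: a_k = 1, 1, 5, 9, 29, 65, 181, 441, …
g: a_k = -3, -6, -6, -4, -2, -4/5, -4/15, -8/105, …
Sum ⇒ L₀ = lclm(L_f,L_g) in ℚ(x)⟨Dx⟩.
∫: right-multiply L₀ by Dx.
L = (-16 - 20·x - 240·x^2 - 128·x^3)·Dx + (6 + 32·x + 124·x^2 - 32·x^3 - 64·x^4)·Dx^2 + (1 - 11·x - 2·x^2 + 48·x^3 + 32·x^4)·Dx^3  (order 3).
h: a_k = 0, -2, -5/2, -1/3, 5/4, 27/5, 107/10, 2711/105, …
ICs: h(0) = 0, h′(0) = -2, h′′(0) = -5.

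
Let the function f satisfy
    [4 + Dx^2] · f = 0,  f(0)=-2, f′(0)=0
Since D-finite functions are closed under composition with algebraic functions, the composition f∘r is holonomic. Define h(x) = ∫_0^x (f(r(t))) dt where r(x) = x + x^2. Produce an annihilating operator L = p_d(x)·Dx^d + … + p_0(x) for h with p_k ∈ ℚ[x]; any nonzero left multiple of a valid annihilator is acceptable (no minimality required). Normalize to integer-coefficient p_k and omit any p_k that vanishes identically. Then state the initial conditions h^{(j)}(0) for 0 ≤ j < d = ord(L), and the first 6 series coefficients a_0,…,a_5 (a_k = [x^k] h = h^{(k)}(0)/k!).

f: a_k = -2, 0, 4, 0, -4/3, 0, …
Substitute x→r, Dx→(1/r')Dx; clear ⇒ L₀.
Integrate: L := L₀·Dx.
L = (4 + 24·x + 48·x^2 + 32·x^3)·Dx - 2·Dx^2 + (1 + 2·x)·Dx^3  (order 3).
h: a_k = 0, -2, 0, 4/3, 2, 8/15, …
ICs: h(0) = 0, h′(0) = -2, h′′(0) = 0.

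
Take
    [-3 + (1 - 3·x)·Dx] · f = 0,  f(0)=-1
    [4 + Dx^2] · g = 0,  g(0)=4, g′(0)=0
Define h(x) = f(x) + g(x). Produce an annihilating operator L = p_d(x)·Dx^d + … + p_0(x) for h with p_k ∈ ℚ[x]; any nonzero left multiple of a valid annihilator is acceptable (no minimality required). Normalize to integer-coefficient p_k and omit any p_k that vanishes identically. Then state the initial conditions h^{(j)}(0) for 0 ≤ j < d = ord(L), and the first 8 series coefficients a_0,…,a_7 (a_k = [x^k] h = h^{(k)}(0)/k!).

L = (348 - 144·x + 216·x^2) + (-44 + 180·x - 216·x^2 + 216·x^3)·Dx + (87 - 36·x + 54·x^2)·Dx^2 + (-11 + 45·x - 54·x^2 + 54·x^3)·Dx^3  (order 3).
h: a_k = 3, -3, -17, -27, -235/3, -243, -32821/45, -2187, …
ICs: h(0) = 3, h′(0) = -3, h′′(0) = -34.

f: a_k = -1, -3, -9, -27, -81, -243, -729, -2187, …
g: a_k = 4, 0, -8, 0, 8/3, 0, -16/45, 0, …
Weyl lclm of L_f,L_g ⇒ L₀ (ord ≤ 3).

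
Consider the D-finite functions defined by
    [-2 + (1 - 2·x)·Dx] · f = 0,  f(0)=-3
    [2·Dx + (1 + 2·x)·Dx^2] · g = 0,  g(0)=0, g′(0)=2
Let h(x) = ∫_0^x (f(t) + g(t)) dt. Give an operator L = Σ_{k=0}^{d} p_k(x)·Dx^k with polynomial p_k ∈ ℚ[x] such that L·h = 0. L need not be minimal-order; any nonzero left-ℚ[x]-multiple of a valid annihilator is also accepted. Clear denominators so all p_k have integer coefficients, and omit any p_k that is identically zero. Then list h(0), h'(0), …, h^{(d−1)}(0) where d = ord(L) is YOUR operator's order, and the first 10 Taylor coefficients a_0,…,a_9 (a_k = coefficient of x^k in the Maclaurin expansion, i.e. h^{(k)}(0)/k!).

L = (40 + 16·x)·Dx^2 + (8 + 64·x + 32·x^2)·Dx^3 + (-3 - 2·x + 12·x^2 + 8·x^3)·Dx^4  (order 4).
h: a_k = 0, -3, -2, -14/3, -16/3, -52/5, -224/15, -608/21, -320/7, -800/9, …
ICs: h(0) = 0, h′(0) = -3, h′′(0) = -4, h′′′(0) = -28.

f: a_k = -3, -6, -12, -24, -48, -96, -192, -384, -768, -1536, …
g: a_k = 0, 2, -2, 8/3, -4, 32/5, -32/3, 128/7, -32, 512/9, …
Sum ⇒ L₀ = lclm(L_f,L_g) in ℚ(x)⟨Dx⟩.
∫: right-multiply L₀ by Dx.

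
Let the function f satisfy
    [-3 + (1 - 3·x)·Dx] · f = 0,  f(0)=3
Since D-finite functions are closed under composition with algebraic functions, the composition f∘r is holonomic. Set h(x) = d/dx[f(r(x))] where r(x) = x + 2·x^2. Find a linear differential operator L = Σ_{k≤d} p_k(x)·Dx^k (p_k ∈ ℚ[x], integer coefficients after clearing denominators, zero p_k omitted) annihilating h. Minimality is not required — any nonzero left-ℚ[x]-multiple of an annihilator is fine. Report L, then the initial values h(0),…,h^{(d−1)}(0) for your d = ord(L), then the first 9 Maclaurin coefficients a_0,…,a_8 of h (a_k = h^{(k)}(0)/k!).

f: a_k = 3, 9, 27, 81, 243, 729, 2187, 6561, 19683, …
L₀ from L_f via x↦r, Dx↦r'^{-1}Dx.
h=h₀': d/dx-closure on L₀ ⇒ L.
L = (10 + 36·x + 72·x^2) + (-1 - x + 18·x^2 + 24·x^3)·Dx  (order 1).
h: a_k = 9, 90, 567, 3348, 18225, 95742, 488187, 2439720, 12000069, …
ICs: h(0) = 9.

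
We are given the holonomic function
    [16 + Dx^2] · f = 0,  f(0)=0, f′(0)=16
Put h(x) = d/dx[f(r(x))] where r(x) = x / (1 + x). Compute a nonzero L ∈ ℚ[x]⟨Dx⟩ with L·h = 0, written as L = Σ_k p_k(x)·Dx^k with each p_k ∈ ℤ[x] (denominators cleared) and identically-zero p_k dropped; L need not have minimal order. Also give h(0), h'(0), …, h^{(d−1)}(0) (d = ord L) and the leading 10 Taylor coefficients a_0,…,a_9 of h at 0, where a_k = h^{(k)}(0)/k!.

f: a_k = 0, 16, 0, -128/3, 0, 512/15, 0, -4096/315, 0, 8192/2835, …
h₀=f(r): pull back L_f along r ⇒ L₀.
Derive L from L₀ (diff closure).
L = (22 + 12·x + 6·x^2) + (6 + 18·x + 18·x^2 + 6·x^3)·Dx + (1 + 4·x + 6·x^2 + 4·x^3 + x^4)·Dx^2  (order 2).
h: a_k = 16, -32, -80, 448, -3088/3, 1440, -39376/45, -80512/45, 481648/63, -1080160/63, …
ICs: h(0) = 16, h′(0) = -32.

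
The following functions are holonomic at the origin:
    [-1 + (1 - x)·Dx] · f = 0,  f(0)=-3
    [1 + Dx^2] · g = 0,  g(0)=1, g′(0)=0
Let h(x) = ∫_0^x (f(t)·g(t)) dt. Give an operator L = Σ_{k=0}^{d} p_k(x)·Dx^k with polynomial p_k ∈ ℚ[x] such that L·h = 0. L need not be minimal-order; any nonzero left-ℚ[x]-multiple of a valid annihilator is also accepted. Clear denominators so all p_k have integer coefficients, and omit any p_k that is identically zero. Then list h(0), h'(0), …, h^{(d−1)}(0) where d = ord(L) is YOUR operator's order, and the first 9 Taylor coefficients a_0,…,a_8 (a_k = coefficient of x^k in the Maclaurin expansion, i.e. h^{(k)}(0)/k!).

L = (-1 + x)·Dx + 2·Dx^2 + (-1 + x)·Dx^3  (order 3).
h: a_k = 0, -3, -3/2, -1/2, -3/8, -13/40, -13/48, -389/1680, -389/1920, …
ICs: h(0) = 0, h′(0) = -3, h′′(0) = -3.

f: a_k = -3, -3, -3, -3, -3, -3, -3, -3, -3, …
g: a_k = 1, 0, -1/2, 0, 1/24, 0, -1/720, 0, 1/40320, …
h₀=f·g: eliminate ⇒ L₀, order ≤ 1·2.
h=∫₀ˣh₀: take L = L₀·Dx.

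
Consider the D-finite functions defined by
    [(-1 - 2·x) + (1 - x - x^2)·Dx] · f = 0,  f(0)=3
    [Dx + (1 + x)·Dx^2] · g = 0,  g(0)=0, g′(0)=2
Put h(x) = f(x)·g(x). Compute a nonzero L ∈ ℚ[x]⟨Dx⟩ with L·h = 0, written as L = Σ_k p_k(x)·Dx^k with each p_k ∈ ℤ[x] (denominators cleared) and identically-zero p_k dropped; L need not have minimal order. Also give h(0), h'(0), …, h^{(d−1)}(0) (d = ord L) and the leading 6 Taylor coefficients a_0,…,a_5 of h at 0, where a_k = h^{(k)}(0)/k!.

f: a_k = 3, 3, 6, 9, 15, 24, …
g: a_k = 0, 2, -1, 2/3, -1/2, 2/5, …
L₀ := L_f ⊗_s L_g (sym. prod.), ord ≤ 2.
L = (3 + 4·x) + (1 + 7·x + 5·x^2)·Dx + (-1 + 2·x^2 + x^3)·Dx^2  (order 2).
h: a_k = 0, 6, 3, 11, 25/2, 247/10, …
ICs: h(0) = 0, h′(0) = 6.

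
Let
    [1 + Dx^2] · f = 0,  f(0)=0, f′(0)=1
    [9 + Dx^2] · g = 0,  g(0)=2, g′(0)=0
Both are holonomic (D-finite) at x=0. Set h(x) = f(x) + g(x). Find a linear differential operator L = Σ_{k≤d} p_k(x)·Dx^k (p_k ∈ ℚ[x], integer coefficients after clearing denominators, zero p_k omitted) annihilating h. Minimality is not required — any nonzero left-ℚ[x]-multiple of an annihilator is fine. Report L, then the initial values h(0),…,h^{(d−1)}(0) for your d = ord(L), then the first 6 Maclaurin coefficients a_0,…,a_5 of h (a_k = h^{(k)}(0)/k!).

L = 9 + 10·Dx^2 + Dx^4  (order 4).
h: a_k = 2, 1, -9, -1/6, 27/4, 1/120, …
ICs: h(0) = 2, h′(0) = 1, h′′(0) = -18, h′′′(0) = -1.

f: a_k = 0, 1, 0, -1/6, 0, 1/120, …
g: a_k = 2, 0, -9, 0, 27/4, 0, …
Weyl lclm of L_f,L_g ⇒ L₀ (ord ≤ 4).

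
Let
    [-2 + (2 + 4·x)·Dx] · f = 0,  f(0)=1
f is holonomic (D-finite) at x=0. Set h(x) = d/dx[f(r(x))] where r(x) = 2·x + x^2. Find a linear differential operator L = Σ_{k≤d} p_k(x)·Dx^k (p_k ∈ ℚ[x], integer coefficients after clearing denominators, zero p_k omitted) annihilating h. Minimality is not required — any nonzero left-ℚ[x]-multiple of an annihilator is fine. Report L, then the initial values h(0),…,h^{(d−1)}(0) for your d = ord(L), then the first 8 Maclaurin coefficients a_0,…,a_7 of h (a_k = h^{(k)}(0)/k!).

f: a_k = 1, 1, -1/2, 1/2, -5/8, 7/8, -21/16, 33/16, …
h₀=f(r): pull back L_f along r ⇒ L₀.
Derive L from L₀ (diff closure).
L = -1 + (-1 - 5·x - 6·x^2 - 2·x^3)·Dx  (order 1).
h: a_k = 2, -2, 6, -18, 55, -171, 539, -1717, …
ICs: h(0) = 2.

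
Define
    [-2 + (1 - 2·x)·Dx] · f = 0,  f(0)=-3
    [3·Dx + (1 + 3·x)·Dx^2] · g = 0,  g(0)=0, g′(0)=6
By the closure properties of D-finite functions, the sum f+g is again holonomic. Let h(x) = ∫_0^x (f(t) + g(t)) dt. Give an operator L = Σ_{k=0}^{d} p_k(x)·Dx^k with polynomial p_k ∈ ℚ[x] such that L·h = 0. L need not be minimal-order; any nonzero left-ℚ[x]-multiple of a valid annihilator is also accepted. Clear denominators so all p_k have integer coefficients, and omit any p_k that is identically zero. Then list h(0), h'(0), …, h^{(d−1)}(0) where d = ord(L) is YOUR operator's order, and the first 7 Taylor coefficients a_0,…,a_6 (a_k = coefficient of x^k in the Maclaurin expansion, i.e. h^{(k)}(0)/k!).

f: a_k = -3, -6, -12, -24, -48, -96, -192, …
g: a_k = 0, 6, -9, 18, -81/2, 486/5, -243, …
h₀=f+g: left-lcm gives L₀, ord ≤ 3.
h=∫₀ˣh₀: take L = L₀·Dx.
L = (144 + 72·x)·Dx^2 + (6 + 216·x + 144·x^2)·Dx^3 + (-7 - 13·x + 36·x^2 + 36·x^3)·Dx^4  (order 4).
h: a_k = 0, -3, 0, -7, -3/2, -177/10, 1/5, …
ICs: h(0) = 0, h′(0) = -3, h′′(0) = 0, h′′′(0) = -42.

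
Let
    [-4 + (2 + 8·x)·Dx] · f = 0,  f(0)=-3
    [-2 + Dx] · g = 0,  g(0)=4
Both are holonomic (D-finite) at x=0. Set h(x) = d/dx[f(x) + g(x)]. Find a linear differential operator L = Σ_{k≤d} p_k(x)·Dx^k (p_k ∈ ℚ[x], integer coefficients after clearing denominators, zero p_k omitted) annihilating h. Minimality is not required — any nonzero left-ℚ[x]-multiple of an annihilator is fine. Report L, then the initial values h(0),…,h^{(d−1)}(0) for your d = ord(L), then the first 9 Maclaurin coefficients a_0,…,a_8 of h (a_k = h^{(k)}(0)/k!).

f: a_k = -3, -6, 6, -12, 30, -84, 252, -792, 2574, …
g: a_k = 4, 8, 8, 16/3, 8/3, 16/15, 16/45, 32/315, 8/315, …
L₀ := lclm(L_f,L_g); ord L₀ ≤ 1+1.
h=h₀': d/dx-closure on L₀ ⇒ L.
L = (-8 - 8·x) + (2 - 8·x - 16·x^2)·Dx + (1 + 6·x + 8·x^2)·Dx^2  (order 2).
h: a_k = 2, 28, -20, 392/3, -1244/3, 22712/15, -249448/45, 6486544/315, -24324284/315, …
ICs: h(0) = 2, h′(0) = 28.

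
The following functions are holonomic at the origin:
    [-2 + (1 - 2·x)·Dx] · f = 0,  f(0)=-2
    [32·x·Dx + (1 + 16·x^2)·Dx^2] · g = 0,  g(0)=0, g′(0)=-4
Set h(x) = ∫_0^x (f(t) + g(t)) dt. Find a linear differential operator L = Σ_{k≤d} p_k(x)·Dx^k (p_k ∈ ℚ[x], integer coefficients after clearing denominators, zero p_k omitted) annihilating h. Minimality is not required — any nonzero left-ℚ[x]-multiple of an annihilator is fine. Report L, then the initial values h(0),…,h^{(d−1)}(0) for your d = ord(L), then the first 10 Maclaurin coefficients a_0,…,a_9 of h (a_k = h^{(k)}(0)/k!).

f: a_k = -2, -4, -8, -16, -32, -64, -128, -256, -512, -1024, …
g: a_k = 0, -4, 0, 64/3, 0, -1024/5, 0, 16384/7, 0, -262144/9, …
h₀=f+g: left-lcm gives L₀, ord ≤ 3.
h=∫₀ˣh₀: take L = L₀·Dx.
L = (-32 + 256·x + 1536·x^2)·Dx^2 + (14 - 32·x - 160·x^2 + 1536·x^3)·Dx^3 + (-1 - 6·x - 96·x^3 + 256·x^4)·Dx^4  (order 4).
h: a_k = 0, -2, -4, -8/3, 4/3, -32/5, -224/5, -128/7, 1824/7, -512/9, …
ICs: h(0) = 0, h′(0) = -2, h′′(0) = -8, h′′′(0) = -16.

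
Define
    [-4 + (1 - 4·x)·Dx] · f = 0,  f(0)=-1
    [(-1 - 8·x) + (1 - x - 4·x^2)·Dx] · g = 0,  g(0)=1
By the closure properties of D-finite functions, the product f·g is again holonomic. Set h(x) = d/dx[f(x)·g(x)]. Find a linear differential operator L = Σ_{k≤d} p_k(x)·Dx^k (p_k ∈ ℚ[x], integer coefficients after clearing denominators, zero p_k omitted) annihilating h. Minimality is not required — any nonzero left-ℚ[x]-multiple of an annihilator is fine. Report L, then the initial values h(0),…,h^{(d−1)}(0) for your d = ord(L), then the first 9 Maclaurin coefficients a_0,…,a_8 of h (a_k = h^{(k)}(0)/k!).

L = (50 - 96·x - 480·x^2 + 3072·x^4) + (-5 + 25·x + 48·x^2 - 320·x^3 + 768·x^5)·Dx  (order 1).
h: a_k = -5, -50, -327, -1860, -9625, -47286, -223755, -1032200, -4671261, …
ICs: h(0) = -5.

f: a_k = -1, -4, -16, -64, -256, -1024, -4096, -16384, -65536, …
g: a_k = 1, 1, 5, 9, 29, 65, 181, 441, 1165, …
Sym-product of L_f,L_g gives L₀ (≤ ord 1).
Derive L from L₀ (diff closure).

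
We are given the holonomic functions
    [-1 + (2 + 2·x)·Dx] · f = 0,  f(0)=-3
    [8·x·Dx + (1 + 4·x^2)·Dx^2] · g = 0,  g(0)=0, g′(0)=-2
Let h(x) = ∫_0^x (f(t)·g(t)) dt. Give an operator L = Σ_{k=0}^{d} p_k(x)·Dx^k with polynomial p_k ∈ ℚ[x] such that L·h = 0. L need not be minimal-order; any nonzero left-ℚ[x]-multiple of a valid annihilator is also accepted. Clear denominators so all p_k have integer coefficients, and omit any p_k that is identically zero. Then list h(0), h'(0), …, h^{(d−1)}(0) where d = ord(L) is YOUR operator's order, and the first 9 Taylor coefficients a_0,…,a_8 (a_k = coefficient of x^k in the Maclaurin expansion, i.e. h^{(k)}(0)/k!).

L = (3 - 16·x - 4·x^2)·Dx + (-4 + 28·x + 48·x^2 + 16·x^3)·Dx^2 + (4 + 8·x + 20·x^2 + 32·x^3 + 16·x^4)·Dx^3  (order 3).
h: a_k = 0, 0, 3, 1, -35/16, -29/40, 6389/1920, 847/640, -1022653/143360, …
ICs: h(0) = 0, h′(0) = 0, h′′(0) = 6.

f: a_k = -3, -3/2, 3/8, -3/16, 15/128, -21/256, 63/1024, -99/2048, 1287/32768, …
g: a_k = 0, -2, 0, 8/3, 0, -32/5, 0, 128/7, 0, …
h₀=f·g: eliminate ⇒ L₀, order ≤ 1·2.
Integrate: L := L₀·Dx.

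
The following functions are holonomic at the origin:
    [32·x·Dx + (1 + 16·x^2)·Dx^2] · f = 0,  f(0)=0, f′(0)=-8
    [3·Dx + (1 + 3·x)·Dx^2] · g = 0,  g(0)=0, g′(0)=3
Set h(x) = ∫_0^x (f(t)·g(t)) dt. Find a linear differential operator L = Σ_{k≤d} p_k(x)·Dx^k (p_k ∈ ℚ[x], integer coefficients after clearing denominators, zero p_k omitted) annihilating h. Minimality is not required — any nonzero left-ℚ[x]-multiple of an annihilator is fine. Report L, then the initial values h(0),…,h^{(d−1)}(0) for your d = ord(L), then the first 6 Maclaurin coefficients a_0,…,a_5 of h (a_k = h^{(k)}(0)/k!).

L = (15744 + 89280·x + 811008·x^2 + 5299200·x^3 + 13271040·x^4 + 17252352·x^5 + 21233664·x^7)·Dx^2 + (4258 + 91200·x + 775488·x^2 + 4635648·x^3 + 18247680·x^4 + 41140224·x^5 + 46448640·x^6 + 21233664·x^7 + 74317824·x^8)·Dx^3 + (492 + 12548·x + 131328·x^2 + 747968·x^3 + 3219456·x^4 + 10146816·x^5 + 21233664·x^6 + 24920064·x^7 + 21233664·x^8 + 42467328·x^9)·Dx^4 + (73 + 822·x + 6161·x^2 + 34944·x^3 + 151168·x^4 + 500736·x^5 + 1322496·x^6 + 2654208·x^7 + 3244032·x^8 + 3538944·x^9 + 5308416·x^10)·Dx^5  (order 5).
h: a_k = 0, 0, 0, -8, 9, 56/5, …
ICs: h(0) = 0, h′(0) = 0, h′′(0) = 0, h′′′(0) = -48, h′′′′(0) = 216.

f: a_k = 0, -8, 0, 128/3, 0, -2048/5, …
g: a_k = 0, 3, -9/2, 9, -81/4, 243/5, …
h₀=f·g: eliminate ⇒ L₀, order ≤ 2·2.
h=∫₀ˣh₀: take L = L₀·Dx.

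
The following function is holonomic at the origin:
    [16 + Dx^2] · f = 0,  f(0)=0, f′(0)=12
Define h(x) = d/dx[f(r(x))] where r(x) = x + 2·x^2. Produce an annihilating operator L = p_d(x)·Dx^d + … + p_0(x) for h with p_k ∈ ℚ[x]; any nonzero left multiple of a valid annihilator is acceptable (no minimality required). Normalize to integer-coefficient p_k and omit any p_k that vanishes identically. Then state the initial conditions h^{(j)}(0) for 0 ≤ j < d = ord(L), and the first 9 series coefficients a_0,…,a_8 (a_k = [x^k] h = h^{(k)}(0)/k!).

f: a_k = 0, 12, 0, -32, 0, 128/5, 0, -1024/105, 0, …
h₀=f(r): pull back L_f along r ⇒ L₀.
Derive L from L₀ (diff closure).
L = (64 + 256·x + 1536·x^2 + 4096·x^3 + 4096·x^4) + (-12 - 48·x)·Dx + (1 + 8·x + 16·x^2)·Dx^2  (order 2).
h: a_k = 12, 48, -96, -768, -1792, 0, 106496/15, 229376/15, 1163264/105, …
ICs: h(0) = 12, h′(0) = 48.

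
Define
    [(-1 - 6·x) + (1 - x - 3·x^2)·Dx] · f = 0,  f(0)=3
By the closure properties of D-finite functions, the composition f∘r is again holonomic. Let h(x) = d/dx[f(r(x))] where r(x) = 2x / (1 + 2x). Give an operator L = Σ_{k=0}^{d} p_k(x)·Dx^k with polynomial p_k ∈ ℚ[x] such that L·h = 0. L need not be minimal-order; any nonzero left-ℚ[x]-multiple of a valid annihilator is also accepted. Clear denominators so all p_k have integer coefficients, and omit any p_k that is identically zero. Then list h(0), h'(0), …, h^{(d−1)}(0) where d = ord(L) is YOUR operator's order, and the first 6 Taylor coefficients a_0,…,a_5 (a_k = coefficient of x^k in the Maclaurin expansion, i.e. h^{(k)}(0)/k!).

f: a_k = 3, 3, 12, 21, 57, 120, …
h₀=f(r): pull back L_f along r ⇒ L₀.
Differentiate: ansatz ord ≤ ord L₀ ⇒ L.
L = (12 + 72·x + 576·x^2 + 672·x^3) + (-1 - 18·x - 48·x^2 + 136·x^3 + 336·x^4)·Dx  (order 1).
h: a_k = 6, 72, 0, 1728, -4320, 41472, …
ICs: h(0) = 6.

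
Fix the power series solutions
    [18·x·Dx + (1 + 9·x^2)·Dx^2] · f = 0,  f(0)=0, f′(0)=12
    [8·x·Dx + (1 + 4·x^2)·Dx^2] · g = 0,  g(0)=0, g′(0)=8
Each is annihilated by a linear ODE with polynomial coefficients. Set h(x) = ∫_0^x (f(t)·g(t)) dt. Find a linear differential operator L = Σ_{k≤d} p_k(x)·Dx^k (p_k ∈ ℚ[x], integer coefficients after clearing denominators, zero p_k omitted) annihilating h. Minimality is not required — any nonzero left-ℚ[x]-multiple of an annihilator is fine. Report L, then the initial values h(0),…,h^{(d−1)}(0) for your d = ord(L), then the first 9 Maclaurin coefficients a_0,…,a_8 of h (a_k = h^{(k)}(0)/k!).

L = (-864·x - 18720·x^3 - 82944·x^5 + 134784·x^7 + 1119744·x^9)·Dx^2 + (-52 - 3036·x^2 - 33696·x^4 - 72576·x^6 + 471744·x^8 + 1679616·x^10)·Dx^3 + (-104·x - 2072·x^3 - 11232·x^5 + 13968·x^7 + 269568·x^9 + 559872·x^11)·Dx^4 + (-1 - 26·x^2 - 205·x^4 + 7380·x^8 + 33696·x^10 + 46656·x^12)·Dx^5  (order 5).
h: a_k = 0, 0, 0, 32, 0, -416/5, 0, 11232/35, 0, …
ICs: h(0) = 0, h′(0) = 0, h′′(0) = 0, h′′′(0) = 192, h′′′′(0) = 0.

f: a_k = 0, 12, 0, -36, 0, 972/5, 0, -8748/7, 0, …
g: a_k = 0, 8, 0, -32/3, 0, 128/5, 0, -512/7, 0, …
Sym-product of L_f,L_g gives L₀ (≤ ord 4).
h=∫₀ˣh₀: take L = L₀·Dx.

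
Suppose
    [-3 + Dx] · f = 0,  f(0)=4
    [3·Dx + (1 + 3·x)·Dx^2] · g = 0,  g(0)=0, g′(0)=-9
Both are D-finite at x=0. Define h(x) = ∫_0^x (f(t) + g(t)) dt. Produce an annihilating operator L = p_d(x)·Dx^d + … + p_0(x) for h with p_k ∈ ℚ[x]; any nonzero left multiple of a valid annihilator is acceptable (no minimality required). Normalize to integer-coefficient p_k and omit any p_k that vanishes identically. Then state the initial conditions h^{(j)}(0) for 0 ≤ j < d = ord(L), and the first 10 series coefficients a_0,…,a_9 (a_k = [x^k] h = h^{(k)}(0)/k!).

f: a_k = 4, 12, 18, 18, 27/2, 81/10, 81/20, 243/140, 729/1120, 243/1120, …
g: a_k = 0, -9, 27/2, -27, 243/4, -729/5, 729/2, -6561/7, 19683/8, -6561, …
f+g: L₀ = lclm(L_f,L_g), ord ≤ 1+2.
h=∫₀ˣh₀: take L = L₀·Dx.
L = (-27 - 27·x)·Dx^2 + (3 - 18·x - 27·x^2)·Dx^3 + (2 + 9·x + 9·x^2)·Dx^4  (order 4).
h: a_k = 0, 4, 3/2, 21/2, -9/4, 297/20, -459/20, 1053/20, -18711/160, 306261/1120, …
ICs: h(0) = 0, h′(0) = 4, h′′(0) = 3, h′′′(0) = 63.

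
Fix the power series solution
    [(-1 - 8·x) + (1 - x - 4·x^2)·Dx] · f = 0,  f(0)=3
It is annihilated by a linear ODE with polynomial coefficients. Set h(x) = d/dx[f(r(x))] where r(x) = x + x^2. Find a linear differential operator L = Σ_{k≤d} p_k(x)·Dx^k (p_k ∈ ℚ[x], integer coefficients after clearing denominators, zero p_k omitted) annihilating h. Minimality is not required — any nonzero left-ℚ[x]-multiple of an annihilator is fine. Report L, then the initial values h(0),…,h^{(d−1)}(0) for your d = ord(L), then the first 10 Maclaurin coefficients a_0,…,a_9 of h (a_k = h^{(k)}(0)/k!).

f: a_k = 3, 3, 15, 27, 87, 195, 543, 1323, 3495, 8787, …
Substitute x→r, Dx→(1/r')Dx; clear ⇒ L₀.
Differentiate: ansatz ord ≤ ord L₀ ⇒ L.
L = (12 + 78·x + 246·x^2 + 656·x^3 + 1128·x^4 + 960·x^5 + 320·x^6) + (-1 - 9·x - 9·x^2 + 66·x^3 + 220·x^4 + 312·x^5 + 224·x^6 + 64·x^7)·Dx  (order 1).
h: a_k = 3, 36, 171, 732, 3120, 12402, 48153, 183504, 687285, 2543550, …
ICs: h(0) = 3.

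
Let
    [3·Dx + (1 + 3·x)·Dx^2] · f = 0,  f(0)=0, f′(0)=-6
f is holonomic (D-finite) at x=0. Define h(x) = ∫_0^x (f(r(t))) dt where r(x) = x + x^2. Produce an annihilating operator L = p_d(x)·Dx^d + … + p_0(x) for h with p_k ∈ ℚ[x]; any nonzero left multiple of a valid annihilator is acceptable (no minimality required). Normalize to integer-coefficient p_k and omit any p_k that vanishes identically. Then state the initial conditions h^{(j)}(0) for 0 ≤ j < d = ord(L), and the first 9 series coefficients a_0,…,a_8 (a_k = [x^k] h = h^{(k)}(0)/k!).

L = (1 + 6·x + 6·x^2)·Dx^2 + (1 + 5·x + 9·x^2 + 6·x^3)·Dx^3  (order 3).
h: a_k = 0, 0, -3, 1, 0, -9/10, 9/5, -18/7, 81/28, …
ICs: h(0) = 0, h′(0) = 0, h′′(0) = -6.

f: a_k = 0, -6, 9, -18, 81/2, -486/5, 243, -4374/7, 6561/4, …
L₀ from L_f via x↦r, Dx↦r'^{-1}Dx.
h=∫₀ˣh₀: take L = L₀·Dx.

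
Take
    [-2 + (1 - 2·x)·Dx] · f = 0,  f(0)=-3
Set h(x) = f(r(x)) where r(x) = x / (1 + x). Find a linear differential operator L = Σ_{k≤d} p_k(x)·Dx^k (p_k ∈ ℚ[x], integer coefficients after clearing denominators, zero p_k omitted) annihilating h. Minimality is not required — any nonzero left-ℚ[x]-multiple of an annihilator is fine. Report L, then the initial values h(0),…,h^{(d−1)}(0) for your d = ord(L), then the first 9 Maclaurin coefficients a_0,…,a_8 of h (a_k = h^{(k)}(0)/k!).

f: a_k = -3, -6, -12, -24, -48, -96, -192, -384, -768, …
Change of var in L_f (x↦r) gives L₀.
L = 2 + (-1 + x^2)·Dx  (order 1).
h: a_k = -3, -6, -6, -6, -6, -6, -6, -6, -6, …
ICs: h(0) = -3.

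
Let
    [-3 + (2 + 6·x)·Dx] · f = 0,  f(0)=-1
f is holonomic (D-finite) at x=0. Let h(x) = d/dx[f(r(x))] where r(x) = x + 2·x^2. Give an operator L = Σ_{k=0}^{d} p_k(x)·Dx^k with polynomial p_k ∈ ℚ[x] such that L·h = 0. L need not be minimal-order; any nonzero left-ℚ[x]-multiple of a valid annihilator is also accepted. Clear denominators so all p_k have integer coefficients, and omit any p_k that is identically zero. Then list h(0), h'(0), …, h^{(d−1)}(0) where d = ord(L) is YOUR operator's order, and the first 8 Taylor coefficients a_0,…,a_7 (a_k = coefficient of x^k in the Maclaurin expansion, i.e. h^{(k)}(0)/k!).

L = 5 + (-2 - 14·x - 36·x^2 - 48·x^3)·Dx  (order 1).
h: a_k = -3/2, -15/4, 135/16, -315/32, -2025/256, 33615/512, -292005/2048, 282285/4096, …
ICs: h(0) = -3/2.

f: a_k = -1, -3/2, 9/8, -27/16, 405/128, -1701/256, 15309/1024, -72171/2048, …
f∘r: x↦r, Dx↦Dx/r' in L_f ⇒ L₀.
Derive L from L₀ (diff closure).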